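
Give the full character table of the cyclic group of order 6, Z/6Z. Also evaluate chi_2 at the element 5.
Character table of Z/6Z (irreps indexed chi_0,...,chi_5 with chi_k(m) = zeta_6^(k*m), zeta_6 = exp(2*pi*i/6)):
  irrep \ class  {0} (size 1)  {1} (size 1)    {2} (size 1)    {3} (size 1)  {4} (size 1)    {5} (size 1)  
  chi_0          1             1               1               1             1               1             
  chi_1          1             exp(I*pi/3)     exp(2*I*pi/3)   -1            exp(-2*I*pi/3)  exp(-I*pi/3)  
  chi_2          1             exp(2*I*pi/3)   exp(-2*I*pi/3)  1             exp(2*I*pi/3)   exp(-2*I*pi/3)
  chi_3          1             -1              1               -1            1               -1            
  chi_4          1             exp(-2*I*pi/3)  exp(2*I*pi/3)   1             exp(-2*I*pi/3)  exp(2*I*pi/3) 
  chi_5          1             exp(-I*pi/3)    exp(-2*I*pi/3)  -1            exp(2*I*pi/3)   exp(I*pi/3)   

Spot check: chi_2(5) = zeta_6^(2*5) = zeta_6^10 = exp(-2*I*pi/3).

Argument: Z/6Z is abelian, so all 6 irreducible complex representations are 1-dimensional. They are given by chi_k(m) = zeta_6^(k*m) for k = 0,...,5. Row orthogonality: sum_m chi_k(m) conj(chi_l(m)) = 6 * [k = l].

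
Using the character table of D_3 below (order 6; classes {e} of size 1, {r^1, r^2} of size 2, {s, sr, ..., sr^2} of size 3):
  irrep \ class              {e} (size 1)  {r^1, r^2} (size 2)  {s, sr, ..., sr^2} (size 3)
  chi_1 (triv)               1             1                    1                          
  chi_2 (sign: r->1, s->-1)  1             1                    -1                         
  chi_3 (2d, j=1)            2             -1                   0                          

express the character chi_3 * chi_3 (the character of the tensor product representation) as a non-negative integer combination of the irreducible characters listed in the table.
chi_3 tensor chi_3 = chi_1 + chi_2 + chi_3 (all other irreducibles have multiplicity 0).

Reasoning: The character of a tensor product is the pointwise product (chi_3 * chi_3)(C) = chi_3(C) * chi_3(C):
  {e}: (2)*(2), {r^1, r^2}: (-1)*(-1), {s, sr, ..., sr^2}: (0)*(0)
so (chi_3 * chi_3) takes values
  {e} -> 4, {r^1, r^2} -> 1, {s, sr, ..., sr^2} -> 0.
Now take the inner product of this character with each irreducible chi from the table, <chi_3*chi_3, chi> = (1/6) sum_C |C| (chi_3*chi_3)(C) conj(chi(C)):
  <chi_3*chi_3, chi_1> = (1/6)[1*(4)*conj(1) + 2*(1)*conj(1) + 3*(0)*conj(1)]
      = (1/6)[(4) + (2) + (0)] = 6/6 = 1
  <chi_3*chi_3, chi_2> = (1/6)[1*(4)*conj(1) + 2*(1)*conj(1) + 3*(0)*conj(-1)]
      = (1/6)[(4) + (2) + (0)] = 6/6 = 1
  <chi_3*chi_3, chi_3> = (1/6)[1*(4)*conj(2) + 2*(1)*conj(-1) + 3*(0)*conj(0)]
      = (1/6)[(8) + (-2) + (0)] = 6/6 = 1
Hence the multiplicities are chi_1: 1, chi_2: 1, chi_3: 1. Dimension check: dim(chi_3)*dim(chi_3) = 2*2 = 4 and sum (mult * dim) = 1*1 + 1*1 + 1*2 = 4.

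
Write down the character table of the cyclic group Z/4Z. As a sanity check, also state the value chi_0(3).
Character table of Z/4Z (irreps indexed chi_0,...,chi_3 with chi_k(m) = zeta_4^(k*m), zeta_4 = exp(2*pi*i/4)):
  irrep \ class  {0} (size 1)  {1} (size 1)  {2} (size 1)  {3} (size 1)
  chi_0          1             1             1             1           
  chi_1          1             I             -1            -I          
  chi_2          1             -1            1             -1          
  chi_3          1             -I            -1            I           

Spot check: chi_0(3) = zeta_4^(0*3) = zeta_4^0 = 1.

Why: Z/4Z is abelian, so all 4 irreducible complex representations are 1-dimensional. They are given by chi_k(m) = zeta_4^(k*m) for k = 0,...,3. Row orthogonality: sum_m chi_k(m) conj(chi_l(m)) = 4 * [k = l].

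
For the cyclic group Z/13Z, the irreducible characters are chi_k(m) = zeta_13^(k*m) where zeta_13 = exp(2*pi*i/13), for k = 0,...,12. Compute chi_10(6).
chi_10(6) = zeta_13^60 = exp(-10*I*pi/13)

Argument: chi_10(6) = zeta_13^(10*6) = zeta_13^60. Since zeta_13^13 = 1, this equals zeta_13^8 = exp(2*pi*i*8/13) = exp(-10*I*pi/13).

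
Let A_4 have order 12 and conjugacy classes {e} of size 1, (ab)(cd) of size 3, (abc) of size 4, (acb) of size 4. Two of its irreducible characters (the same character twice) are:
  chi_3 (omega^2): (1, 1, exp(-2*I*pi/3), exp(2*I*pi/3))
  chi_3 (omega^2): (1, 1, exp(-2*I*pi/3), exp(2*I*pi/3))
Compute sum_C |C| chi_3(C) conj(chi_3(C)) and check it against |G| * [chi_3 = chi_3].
Sum = 12 = |G| = 12; so <chi_3, chi_3> = 1 (norm-1 confirms irreducibility).

Solution. Compute term by term over conjugacy classes (|C| * chi_3(C) * conj(chi_3(C))):
  1*(1)*conj(1) + 3*(1)*conj(1) + 4*(exp(-2*I*pi/3))*conj(exp(-2*I*pi/3)) + 4*(exp(2*I*pi/3))*conj(exp(2*I*pi/3))
  = (1) + (3) + (4) + (4)
  = 12.
(Exp terms are combined using exp(i*s)*conj(exp(i*t)) = exp(i*(s-t)), and sums of them are collapsed using the identity that for every m > 1 the m distinct m-th roots of unity sum to 0, e.g. 1 + exp(2*I*pi/3) + exp(-2*I*pi/3) = 0.)
Dividing by |G| = 12 gives 12/12 = 1, matching the row-orthogonality relation <chi_3, chi_3> = [chi_3 = chi_3].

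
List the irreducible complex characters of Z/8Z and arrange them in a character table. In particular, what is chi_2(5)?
Character table of Z/8Z (irreps indexed chi_0,...,chi_7 with chi_k(m) = zeta_8^(k*m), zeta_8 = exp(2*pi*i/8)):
  irrep \ class  {0} (size 1)  {1} (size 1)    {2} (size 1)  {3} (size 1)    {4} (size 1)  {5} (size 1)    {6} (size 1)  {7} (size 1)  
  chi_0          1             1               1             1               1             1               1             1             
  chi_1          1             exp(I*pi/4)     I             exp(3*I*pi/4)   -1            exp(-3*I*pi/4)  -I            exp(-I*pi/4)  
  chi_2          1             I               -1            -I              1             I               -1            -I            
  chi_3          1             exp(3*I*pi/4)   -I            exp(I*pi/4)     -1            exp(-I*pi/4)    I             exp(-3*I*pi/4)
  chi_4          1             -1              1             -1              1             -1              1             -1            
  chi_5          1             exp(-3*I*pi/4)  I             exp(-I*pi/4)    -1            exp(I*pi/4)     -I            exp(3*I*pi/4) 
  chi_6          1             -I              -1            I               1             -I              -1            I             
  chi_7          1             exp(-I*pi/4)    -I            exp(-3*I*pi/4)  -1            exp(3*I*pi/4)   I             exp(I*pi/4)   

Spot check: chi_2(5) = zeta_8^(2*5) = zeta_8^10 = I.

Z/8Z is abelian, so all 8 irreducible complex representations are 1-dimensional. They are given by chi_k(m) = zeta_8^(k*m) for k = 0,...,7. Row orthogonality: sum_m chi_k(m) conj(chi_l(m)) = 8 * [k = l].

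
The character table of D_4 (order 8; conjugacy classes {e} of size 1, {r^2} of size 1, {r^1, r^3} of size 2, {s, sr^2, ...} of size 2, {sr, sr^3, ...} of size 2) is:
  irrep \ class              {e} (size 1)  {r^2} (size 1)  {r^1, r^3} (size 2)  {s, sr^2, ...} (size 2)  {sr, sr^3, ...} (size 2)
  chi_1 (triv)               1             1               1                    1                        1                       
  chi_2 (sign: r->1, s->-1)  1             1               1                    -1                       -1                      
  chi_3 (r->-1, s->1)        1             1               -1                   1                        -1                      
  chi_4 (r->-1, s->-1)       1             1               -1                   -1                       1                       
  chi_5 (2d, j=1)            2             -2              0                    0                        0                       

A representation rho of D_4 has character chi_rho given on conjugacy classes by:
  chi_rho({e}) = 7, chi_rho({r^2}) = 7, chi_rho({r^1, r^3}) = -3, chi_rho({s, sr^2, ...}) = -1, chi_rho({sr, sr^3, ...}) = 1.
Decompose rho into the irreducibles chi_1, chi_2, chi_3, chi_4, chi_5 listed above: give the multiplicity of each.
Multiplicities: chi_1: 1, chi_2: 1, chi_3: 2, chi_4: 3, chi_5: 0.

Proof sketch: Use <chi_rho, chi> = (1/|G|) sum_C |C| * chi_rho(C) * conj(chi(C)) with |G| = 8 for each irreducible chi in the table:
  <chi_rho, chi_1> = (1/8)[1*(7)*conj(1) + 1*(7)*conj(1) + 2*(-3)*conj(1) + 2*(-1)*conj(1) + 2*(1)*conj(1)]
      = (1/8)[(7) + (7) + (-6) + (-2) + (2)] = 8/8 = 1
  <chi_rho, chi_2> = (1/8)[1*(7)*conj(1) + 1*(7)*conj(1) + 2*(-3)*conj(1) + 2*(-1)*conj(-1) + 2*(1)*conj(-1)]
      = (1/8)[(7) + (7) + (-6) + (2) + (-2)] = 8/8 = 1
  <chi_rho, chi_3> = (1/8)[1*(7)*conj(1) + 1*(7)*conj(1) + 2*(-3)*conj(-1) + 2*(-1)*conj(1) + 2*(1)*conj(-1)]
      = (1/8)[(7) + (7) + (6) + (-2) + (-2)] = 16/8 = 2
  <chi_rho, chi_4> = (1/8)[1*(7)*conj(1) + 1*(7)*conj(1) + 2*(-3)*conj(-1) + 2*(-1)*conj(-1) + 2*(1)*conj(1)]
      = (1/8)[(7) + (7) + (6) + (2) + (2)] = 24/8 = 3
  <chi_rho, chi_5> = (1/8)[1*(7)*conj(2) + 1*(7)*conj(-2) + 2*(-3)*conj(0) + 2*(-1)*conj(0) + 2*(1)*conj(0)]
      = (1/8)[(14) + (-14) + (0) + (0) + (0)] = 0/8 = 0
Dimension check: dim(rho) = sum (mult * dim) = 1*1 + 1*1 + 2*1 + 3*1 + 0*2 = 7 = chi_rho(e) = 7.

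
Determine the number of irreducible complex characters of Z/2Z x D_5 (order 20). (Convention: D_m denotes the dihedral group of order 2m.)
8

Justification: The number of irreducible complex representations of a finite group equals its number of conjugacy classes. For a direct product, #classes(G x H) = #classes(G) * #classes(H). Z/2Z has 2 classes (abelian), D_5 has 4 classes, so 2 * 4 = 8, so Z/2Z x D_5 (order 20) has exactly 8 irreducible complex representations.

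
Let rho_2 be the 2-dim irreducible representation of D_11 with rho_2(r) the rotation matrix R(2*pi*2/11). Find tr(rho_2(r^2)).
chi_{rho_2}(r^2) = 2*cos(2*pi*2*2/11) = -2*cos(3*pi/11)

Explanation: rho_2(r^2) is rotation by angle 2*pi*2*2/11, whose trace is 2*cos(2*pi*2*2/11) = -2*cos(3*pi/11).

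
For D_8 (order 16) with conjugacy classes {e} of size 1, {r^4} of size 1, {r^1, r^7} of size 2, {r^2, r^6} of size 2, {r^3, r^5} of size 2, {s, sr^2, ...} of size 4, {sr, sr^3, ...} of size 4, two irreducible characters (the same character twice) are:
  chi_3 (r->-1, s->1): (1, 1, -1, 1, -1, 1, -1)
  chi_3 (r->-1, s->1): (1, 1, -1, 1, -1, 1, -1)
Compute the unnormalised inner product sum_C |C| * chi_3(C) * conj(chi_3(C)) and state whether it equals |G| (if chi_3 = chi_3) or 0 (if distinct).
Sum = 16 = |G| = 16; so <chi_3, chi_3> = 1 (norm-1 confirms irreducibility).

Explanation: Compute term by term over conjugacy classes (|C| * chi_3(C) * conj(chi_3(C))):
  1*(1)*conj(1) + 1*(1)*conj(1) + 2*(-1)*conj(-1) + 2*(1)*conj(1) + 2*(-1)*conj(-1) + 4*(1)*conj(1) + 4*(-1)*conj(-1)
  = (1) + (1) + (2) + (2) + (2) + (4) + (4)
  = 16.
Dividing by |G| = 16 gives 16/16 = 1, matching the row-orthogonality relation <chi_3, chi_3> = [chi_3 = chi_3].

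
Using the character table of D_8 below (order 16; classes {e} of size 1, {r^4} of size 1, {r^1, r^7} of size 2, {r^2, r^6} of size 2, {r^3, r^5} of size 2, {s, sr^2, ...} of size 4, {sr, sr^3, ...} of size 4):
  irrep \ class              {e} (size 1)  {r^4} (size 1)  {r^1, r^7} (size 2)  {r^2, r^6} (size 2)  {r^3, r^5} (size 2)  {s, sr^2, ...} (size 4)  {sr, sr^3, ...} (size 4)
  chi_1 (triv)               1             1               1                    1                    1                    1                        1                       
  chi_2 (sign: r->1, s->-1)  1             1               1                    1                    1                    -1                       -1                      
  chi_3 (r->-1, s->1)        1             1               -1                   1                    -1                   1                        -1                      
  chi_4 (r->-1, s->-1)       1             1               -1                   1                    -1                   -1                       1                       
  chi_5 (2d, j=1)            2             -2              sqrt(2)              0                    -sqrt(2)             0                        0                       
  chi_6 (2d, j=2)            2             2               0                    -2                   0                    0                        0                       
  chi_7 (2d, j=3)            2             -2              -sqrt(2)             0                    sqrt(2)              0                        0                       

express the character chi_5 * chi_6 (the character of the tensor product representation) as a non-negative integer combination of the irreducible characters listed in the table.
chi_5 tensor chi_6 = chi_5 + chi_7 (all other irreducibles have multiplicity 0).

Proof sketch: The character of a tensor product is the pointwise product (chi_5 * chi_6)(C) = chi_5(C) * chi_6(C):
  {e}: (2)*(2), {r^4}: (-2)*(2), {r^1, r^7}: (sqrt(2))*(0), {r^2, r^6}: (0)*(-2), {r^3, r^5}: (-sqrt(2))*(0), {s, sr^2, ...}: (0)*(0), {sr, sr^3, ...}: (0)*(0)
so (chi_5 * chi_6) takes values
  {e} -> 4, {r^4} -> -4, {r^1, r^7} -> 0, {r^2, r^6} -> 0, {r^3, r^5} -> 0, {s, sr^2, ...} -> 0, {sr, sr^3, ...} -> 0.
Now take the inner product of this character with each irreducible chi from the table, <chi_5*chi_6, chi> = (1/16) sum_C |C| (chi_5*chi_6)(C) conj(chi(C)):
  <chi_5*chi_6, chi_1> = (1/16)[1*(4)*conj(1) + 1*(-4)*conj(1) + 2*(0)*conj(1) + 2*(0)*conj(1) + 2*(0)*conj(1) + 4*(0)*conj(1) + 4*(0)*conj(1)]
      = (1/16)[(4) + (-4) + (0) + (0) + (0) + (0) + (0)] = 0/16 = 0
  <chi_5*chi_6, chi_2> = (1/16)[1*(4)*conj(1) + 1*(-4)*conj(1) + 2*(0)*conj(1) + 2*(0)*conj(1) + 2*(0)*conj(1) + 4*(0)*conj(-1) + 4*(0)*conj(-1)]
      = (1/16)[(4) + (-4) + (0) + (0) + (0) + (0) + (0)] = 0/16 = 0
  <chi_5*chi_6, chi_3> = (1/16)[1*(4)*conj(1) + 1*(-4)*conj(1) + 2*(0)*conj(-1) + 2*(0)*conj(1) + 2*(0)*conj(-1) + 4*(0)*conj(1) + 4*(0)*conj(-1)]
      = (1/16)[(4) + (-4) + (0) + (0) + (0) + (0) + (0)] = 0/16 = 0
  <chi_5*chi_6, chi_4> = (1/16)[1*(4)*conj(1) + 1*(-4)*conj(1) + 2*(0)*conj(-1) + 2*(0)*conj(1) + 2*(0)*conj(-1) + 4*(0)*conj(-1) + 4*(0)*conj(1)]
      = (1/16)[(4) + (-4) + (0) + (0) + (0) + (0) + (0)] = 0/16 = 0
  <chi_5*chi_6, chi_5> = (1/16)[1*(4)*conj(2) + 1*(-4)*conj(-2) + 2*(0)*conj(sqrt(2)) + 2*(0)*conj(0) + 2*(0)*conj(-sqrt(2)) + 4*(0)*conj(0) + 4*(0)*conj(0)]
      = (1/16)[(8) + (8) + (0) + (0) + (0) + (0) + (0)] = 16/16 = 1
  <chi_5*chi_6, chi_6> = (1/16)[1*(4)*conj(2) + 1*(-4)*conj(2) + 2*(0)*conj(0) + 2*(0)*conj(-2) + 2*(0)*conj(0) + 4*(0)*conj(0) + 4*(0)*conj(0)]
      = (1/16)[(8) + (-8) + (0) + (0) + (0) + (0) + (0)] = 0/16 = 0
  <chi_5*chi_6, chi_7> = (1/16)[1*(4)*conj(2) + 1*(-4)*conj(-2) + 2*(0)*conj(-sqrt(2)) + 2*(0)*conj(0) + 2*(0)*conj(sqrt(2)) + 4*(0)*conj(0) + 4*(0)*conj(0)]
      = (1/16)[(8) + (8) + (0) + (0) + (0) + (0) + (0)] = 16/16 = 1
Hence the multiplicities are chi_5: 1, chi_7: 1. Dimension check: dim(chi_5)*dim(chi_6) = 2*2 = 4 and sum (mult * dim) = 1*2 + 1*2 = 4.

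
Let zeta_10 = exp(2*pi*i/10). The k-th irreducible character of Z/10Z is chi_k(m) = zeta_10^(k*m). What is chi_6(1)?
chi_6(1) = zeta_10^6 = exp(-4*I*pi/5)

Derivation: chi_6(1) = zeta_10^(6*1) = zeta_10^6. Since zeta_10^10 = 1, this equals zeta_10^6 = exp(2*pi*i*6/10) = exp(-4*I*pi/5).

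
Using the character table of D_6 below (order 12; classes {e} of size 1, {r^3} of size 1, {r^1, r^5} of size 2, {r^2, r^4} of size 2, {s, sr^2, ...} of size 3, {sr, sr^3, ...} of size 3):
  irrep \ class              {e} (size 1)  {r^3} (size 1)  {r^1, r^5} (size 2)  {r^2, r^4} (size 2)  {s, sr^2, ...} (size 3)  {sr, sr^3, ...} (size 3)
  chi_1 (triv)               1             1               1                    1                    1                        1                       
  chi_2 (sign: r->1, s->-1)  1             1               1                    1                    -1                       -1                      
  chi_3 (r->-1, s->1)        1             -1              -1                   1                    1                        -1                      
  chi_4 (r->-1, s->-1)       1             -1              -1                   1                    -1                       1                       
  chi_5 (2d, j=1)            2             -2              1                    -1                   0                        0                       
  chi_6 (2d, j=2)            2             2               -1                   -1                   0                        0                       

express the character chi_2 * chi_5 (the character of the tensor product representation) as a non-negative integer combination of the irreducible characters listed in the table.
chi_2 tensor chi_5 = chi_5 (all other irreducibles have multiplicity 0).

Details: The character of a tensor product is the pointwise product (chi_2 * chi_5)(C) = chi_2(C) * chi_5(C):
  {e}: (1)*(2), {r^3}: (1)*(-2), {r^1, r^5}: (1)*(1), {r^2, r^4}: (1)*(-1), {s, sr^2, ...}: (-1)*(0), {sr, sr^3, ...}: (-1)*(0)
so (chi_2 * chi_5) takes values
  {e} -> 2, {r^3} -> -2, {r^1, r^5} -> 1, {r^2, r^4} -> -1, {s, sr^2, ...} -> 0, {sr, sr^3, ...} -> 0.
Now take the inner product of this character with each irreducible chi from the table, <chi_2*chi_5, chi> = (1/12) sum_C |C| (chi_2*chi_5)(C) conj(chi(C)):
  <chi_2*chi_5, chi_1> = (1/12)[1*(2)*conj(1) + 1*(-2)*conj(1) + 2*(1)*conj(1) + 2*(-1)*conj(1) + 3*(0)*conj(1) + 3*(0)*conj(1)]
      = (1/12)[(2) + (-2) + (2) + (-2) + (0) + (0)] = 0/12 = 0
  <chi_2*chi_5, chi_2> = (1/12)[1*(2)*conj(1) + 1*(-2)*conj(1) + 2*(1)*conj(1) + 2*(-1)*conj(1) + 3*(0)*conj(-1) + 3*(0)*conj(-1)]
      = (1/12)[(2) + (-2) + (2) + (-2) + (0) + (0)] = 0/12 = 0
  <chi_2*chi_5, chi_3> = (1/12)[1*(2)*conj(1) + 1*(-2)*conj(-1) + 2*(1)*conj(-1) + 2*(-1)*conj(1) + 3*(0)*conj(1) + 3*(0)*conj(-1)]
      = (1/12)[(2) + (2) + (-2) + (-2) + (0) + (0)] = 0/12 = 0
  <chi_2*chi_5, chi_4> = (1/12)[1*(2)*conj(1) + 1*(-2)*conj(-1) + 2*(1)*conj(-1) + 2*(-1)*conj(1) + 3*(0)*conj(-1) + 3*(0)*conj(1)]
      = (1/12)[(2) + (2) + (-2) + (-2) + (0) + (0)] = 0/12 = 0
  <chi_2*chi_5, chi_5> = (1/12)[1*(2)*conj(2) + 1*(-2)*conj(-2) + 2*(1)*conj(1) + 2*(-1)*conj(-1) + 3*(0)*conj(0) + 3*(0)*conj(0)]
      = (1/12)[(4) + (4) + (2) + (2) + (0) + (0)] = 12/12 = 1
  <chi_2*chi_5, chi_6> = (1/12)[1*(2)*conj(2) + 1*(-2)*conj(2) + 2*(1)*conj(-1) + 2*(-1)*conj(-1) + 3*(0)*conj(0) + 3*(0)*conj(0)]
      = (1/12)[(4) + (-4) + (-2) + (2) + (0) + (0)] = 0/12 = 0
Hence the multiplicities are chi_5: 1. Dimension check: dim(chi_2)*dim(chi_5) = 1*2 = 2 and sum (mult * dim) = 1*2 = 2.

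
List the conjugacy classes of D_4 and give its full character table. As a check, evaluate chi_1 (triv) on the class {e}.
Conjugacy classes: {e} of size 1, {r^2} of size 1, {r^1, r^3} of size 2, {s, sr^2, ...} of size 2, {sr, sr^3, ...} of size 2.
Character table:
  irrep \ class              {e} (size 1)  {r^2} (size 1)  {r^1, r^3} (size 2)  {s, sr^2, ...} (size 2)  {sr, sr^3, ...} (size 2)
  chi_1 (triv)               1             1               1                    1                        1                       
  chi_2 (sign: r->1, s->-1)  1             1               1                    -1                       -1                      
  chi_3 (r->-1, s->1)        1             1               -1                   1                        -1                      
  chi_4 (r->-1, s->-1)       1             1               -1                   -1                       1                       
  chi_5 (2d, j=1)            2             -2              0                    0                        0                       

Spot check: chi_1 (triv) on {e} = 1.

Solution. D_4 has order 2*4 = 8 with 5 conjugacy classes, hence 5 irreducibles. Sum of squared dims 1 + 1 + 1 + 1 + 4 = 8 = |G|. Linear characters come from the abelianisation; the 2-dimensional irreps have character r^k -> 2*cos(2*pi*j*k/4), reflections -> 0.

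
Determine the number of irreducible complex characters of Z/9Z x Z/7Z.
63

Argument: The number of irreducible complex representations of a finite group equals its number of conjugacy classes. Z/9Z x Z/7Z is abelian of order 63, so every element is its own conjugacy class: 63 classes, so Z/9Z x Z/7Z (order 63) has exactly 63 irreducible complex representations.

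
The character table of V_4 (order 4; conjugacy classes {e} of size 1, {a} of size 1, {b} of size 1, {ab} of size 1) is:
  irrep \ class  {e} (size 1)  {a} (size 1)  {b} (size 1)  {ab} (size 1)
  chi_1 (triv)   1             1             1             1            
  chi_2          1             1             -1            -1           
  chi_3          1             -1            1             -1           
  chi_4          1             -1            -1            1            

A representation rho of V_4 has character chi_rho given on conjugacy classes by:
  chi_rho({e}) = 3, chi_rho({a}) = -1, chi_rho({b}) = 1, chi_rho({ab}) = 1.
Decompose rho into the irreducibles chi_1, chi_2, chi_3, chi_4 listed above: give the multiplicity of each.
Multiplicities: chi_1: 1, chi_2: 0, chi_3: 1, chi_4: 1.

Solution. Use <chi_rho, chi> = (1/|G|) sum_C |C| * chi_rho(C) * conj(chi(C)) with |G| = 4 for each irreducible chi in the table:
  <chi_rho, chi_1> = (1/4)[1*(3)*conj(1) + 1*(-1)*conj(1) + 1*(1)*conj(1) + 1*(1)*conj(1)]
      = (1/4)[(3) + (-1) + (1) + (1)] = 4/4 = 1
  <chi_rho, chi_2> = (1/4)[1*(3)*conj(1) + 1*(-1)*conj(1) + 1*(1)*conj(-1) + 1*(1)*conj(-1)]
      = (1/4)[(3) + (-1) + (-1) + (-1)] = 0/4 = 0
  <chi_rho, chi_3> = (1/4)[1*(3)*conj(1) + 1*(-1)*conj(-1) + 1*(1)*conj(1) + 1*(1)*conj(-1)]
      = (1/4)[(3) + (1) + (1) + (-1)] = 4/4 = 1
  <chi_rho, chi_4> = (1/4)[1*(3)*conj(1) + 1*(-1)*conj(-1) + 1*(1)*conj(-1) + 1*(1)*conj(1)]
      = (1/4)[(3) + (1) + (-1) + (1)] = 4/4 = 1
Dimension check: dim(rho) = sum (mult * dim) = 1*1 + 0*1 + 1*1 + 1*1 = 3 = chi_rho(e) = 3.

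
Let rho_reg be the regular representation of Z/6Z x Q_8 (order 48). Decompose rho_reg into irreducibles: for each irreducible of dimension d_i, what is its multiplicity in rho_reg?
Each irreducible V_i of dimension d_i appears with multiplicity d_i, i.e. rho_reg = (direct sum over all irreducibles V_i) d_i V_i. The irreducible dimensions for Z/6Z x Q_8 are 1, 1, 1, 1, 1, 1, 1, 1, 1, 1, 1, 1, 1, 1, 1, 1, 1, 1, 1, 1, 1, 1, 1, 1, 2, 2, 2, 2, 2, 2: 24 irreducibles of dimension 1, each with multiplicity 1; 6 irreducibles of dimension 2, each with multiplicity 2. Total dimension 24*1*1 + 6*2*2 = 48 = |G|.

Proof sketch: General theorem: in the regular representation of a finite group G, each irreducible appears with multiplicity equal to its dimension. Check: dim(rho_reg) = sum d_i^2 = 1 + 1 + 1 + 1 + 1 + 1 + 1 + 1 + 1 + 1 + 1 + 1 + 1 + 1 + 1 + 1 + 1 + 1 + 1 + 1 + 1 + 1 + 1 + 1 + 4 + 4 + 4 + 4 + 4 + 4 = 48 = |G|.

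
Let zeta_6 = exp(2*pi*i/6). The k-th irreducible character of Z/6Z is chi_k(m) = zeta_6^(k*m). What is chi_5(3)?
chi_5(3) = zeta_6^15 = -1

Explanation: chi_5(3) = zeta_6^(5*3) = zeta_6^15. Since zeta_6^6 = 1, this equals zeta_6^3 = exp(2*pi*i*3/6) = -1.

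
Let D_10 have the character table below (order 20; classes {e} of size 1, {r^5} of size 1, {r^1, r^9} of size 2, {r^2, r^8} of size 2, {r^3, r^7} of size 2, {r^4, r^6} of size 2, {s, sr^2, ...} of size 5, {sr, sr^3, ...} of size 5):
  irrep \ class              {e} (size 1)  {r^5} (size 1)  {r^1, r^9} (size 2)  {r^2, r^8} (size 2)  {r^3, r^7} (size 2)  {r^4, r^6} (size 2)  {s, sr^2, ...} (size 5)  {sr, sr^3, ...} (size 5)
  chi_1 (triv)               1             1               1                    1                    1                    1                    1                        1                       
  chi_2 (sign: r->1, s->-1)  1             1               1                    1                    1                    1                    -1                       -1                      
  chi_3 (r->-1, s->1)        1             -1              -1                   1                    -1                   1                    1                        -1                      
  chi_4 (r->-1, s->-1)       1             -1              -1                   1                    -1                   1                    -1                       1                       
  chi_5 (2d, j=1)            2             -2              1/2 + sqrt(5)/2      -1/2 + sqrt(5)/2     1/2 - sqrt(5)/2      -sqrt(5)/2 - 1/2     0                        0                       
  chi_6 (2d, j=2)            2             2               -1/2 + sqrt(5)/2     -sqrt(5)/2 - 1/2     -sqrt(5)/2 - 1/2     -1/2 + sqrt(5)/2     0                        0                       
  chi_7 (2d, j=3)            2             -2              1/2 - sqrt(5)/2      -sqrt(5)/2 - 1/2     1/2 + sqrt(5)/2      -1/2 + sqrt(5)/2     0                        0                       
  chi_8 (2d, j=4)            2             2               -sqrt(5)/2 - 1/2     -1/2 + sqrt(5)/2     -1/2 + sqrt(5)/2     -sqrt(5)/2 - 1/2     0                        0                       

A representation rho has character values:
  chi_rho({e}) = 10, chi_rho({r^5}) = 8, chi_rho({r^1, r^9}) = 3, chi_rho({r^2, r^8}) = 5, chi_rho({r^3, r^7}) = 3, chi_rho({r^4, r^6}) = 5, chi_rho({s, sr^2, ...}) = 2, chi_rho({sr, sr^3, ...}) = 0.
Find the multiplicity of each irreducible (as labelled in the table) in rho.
Multiplicities: chi_1: 3, chi_2: 2, chi_3: 1, chi_4: 0, chi_5: 0, chi_6: 1, chi_7: 0, chi_8: 1.

Explanation: Use <chi_rho, chi> = (1/|G|) sum_C |C| * chi_rho(C) * conj(chi(C)) with |G| = 20 for each irreducible chi in the table:
  <chi_rho, chi_1> = (1/20)[1*(10)*conj(1) + 1*(8)*conj(1) + 2*(3)*conj(1) + 2*(5)*conj(1) + 2*(3)*conj(1) + 2*(5)*conj(1) + 5*(2)*conj(1) + 5*(0)*conj(1)]
      = (1/20)[(10) + (8) + (6) + (10) + (6) + (10) + (10) + (0)] = 60/20 = 3
  <chi_rho, chi_2> = (1/20)[1*(10)*conj(1) + 1*(8)*conj(1) + 2*(3)*conj(1) + 2*(5)*conj(1) + 2*(3)*conj(1) + 2*(5)*conj(1) + 5*(2)*conj(-1) + 5*(0)*conj(-1)]
      = (1/20)[(10) + (8) + (6) + (10) + (6) + (10) + (-10) + (0)] = 40/20 = 2
  <chi_rho, chi_3> = (1/20)[1*(10)*conj(1) + 1*(8)*conj(-1) + 2*(3)*conj(-1) + 2*(5)*conj(1) + 2*(3)*conj(-1) + 2*(5)*conj(1) + 5*(2)*conj(1) + 5*(0)*conj(-1)]
      = (1/20)[(10) + (-8) + (-6) + (10) + (-6) + (10) + (10) + (0)] = 20/20 = 1
  <chi_rho, chi_4> = (1/20)[1*(10)*conj(1) + 1*(8)*conj(-1) + 2*(3)*conj(-1) + 2*(5)*conj(1) + 2*(3)*conj(-1) + 2*(5)*conj(1) + 5*(2)*conj(-1) + 5*(0)*conj(1)]
      = (1/20)[(10) + (-8) + (-6) + (10) + (-6) + (10) + (-10) + (0)] = 0/20 = 0
  <chi_rho, chi_5> = (1/20)[1*(10)*conj(2) + 1*(8)*conj(-2) + 2*(3)*conj(1/2 + sqrt(5)/2) + 2*(5)*conj(-1/2 + sqrt(5)/2) + 2*(3)*conj(1/2 - sqrt(5)/2) + 2*(5)*conj(-sqrt(5)/2 - 1/2) + 5*(2)*conj(0) + 5*(0)*conj(0)]
      = (1/20)[(20) + (-16) + (3 + 3*sqrt(5)) + (-5 + 5*sqrt(5)) + (3 - 3*sqrt(5)) + (-5*sqrt(5) - 5) + (0) + (0)] = 0/20 = 0
  <chi_rho, chi_6> = (1/20)[1*(10)*conj(2) + 1*(8)*conj(2) + 2*(3)*conj(-1/2 + sqrt(5)/2) + 2*(5)*conj(-sqrt(5)/2 - 1/2) + 2*(3)*conj(-sqrt(5)/2 - 1/2) + 2*(5)*conj(-1/2 + sqrt(5)/2) + 5*(2)*conj(0) + 5*(0)*conj(0)]
      = (1/20)[(20) + (16) + (-3 + 3*sqrt(5)) + (-5*sqrt(5) - 5) + (-3*sqrt(5) - 3) + (-5 + 5*sqrt(5)) + (0) + (0)] = 20/20 = 1
  <chi_rho, chi_7> = (1/20)[1*(10)*conj(2) + 1*(8)*conj(-2) + 2*(3)*conj(1/2 - sqrt(5)/2) + 2*(5)*conj(-sqrt(5)/2 - 1/2) + 2*(3)*conj(1/2 + sqrt(5)/2) + 2*(5)*conj(-1/2 + sqrt(5)/2) + 5*(2)*conj(0) + 5*(0)*conj(0)]
      = (1/20)[(20) + (-16) + (3 - 3*sqrt(5)) + (-5*sqrt(5) - 5) + (3 + 3*sqrt(5)) + (-5 + 5*sqrt(5)) + (0) + (0)] = 0/20 = 0
  <chi_rho, chi_8> = (1/20)[1*(10)*conj(2) + 1*(8)*conj(2) + 2*(3)*conj(-sqrt(5)/2 - 1/2) + 2*(5)*conj(-1/2 + sqrt(5)/2) + 2*(3)*conj(-1/2 + sqrt(5)/2) + 2*(5)*conj(-sqrt(5)/2 - 1/2) + 5*(2)*conj(0) + 5*(0)*conj(0)]
      = (1/20)[(20) + (16) + (-3*sqrt(5) - 3) + (-5 + 5*sqrt(5)) + (-3 + 3*sqrt(5)) + (-5*sqrt(5) - 5) + (0) + (0)] = 20/20 = 1
Dimension check: dim(rho) = sum (mult * dim) = 3*1 + 2*1 + 1*1 + 0*1 + 0*2 + 1*2 + 0*2 + 1*2 = 10 = chi_rho(e) = 10.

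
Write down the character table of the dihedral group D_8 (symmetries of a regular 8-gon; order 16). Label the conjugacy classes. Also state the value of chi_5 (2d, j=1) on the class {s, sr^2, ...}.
Conjugacy classes: {e} of size 1, {r^4} of size 1, {r^1, r^7} of size 2, {r^2, r^6} of size 2, {r^3, r^5} of size 2, {s, sr^2, ...} of size 4, {sr, sr^3, ...} of size 4.
Character table:
  irrep \ class              {e} (size 1)  {r^4} (size 1)  {r^1, r^7} (size 2)  {r^2, r^6} (size 2)  {r^3, r^5} (size 2)  {s, sr^2, ...} (size 4)  {sr, sr^3, ...} (size 4)
  chi_1 (triv)               1             1               1                    1                    1                    1                        1                       
  chi_2 (sign: r->1, s->-1)  1             1               1                    1                    1                    -1                       -1                      
  chi_3 (r->-1, s->1)        1             1               -1                   1                    -1                   1                        -1                      
  chi_4 (r->-1, s->-1)       1             1               -1                   1                    -1                   -1                       1                       
  chi_5 (2d, j=1)            2             -2              sqrt(2)              0                    -sqrt(2)             0                        0                       
  chi_6 (2d, j=2)            2             2               0                    -2                   0                    0                        0                       
  chi_7 (2d, j=3)            2             -2              -sqrt(2)             0                    sqrt(2)              0                        0                       

Spot check: chi_5 (2d, j=1) on {s, sr^2, ...} = 0.

Proof sketch: D_8 has order 2*8 = 16 with 7 conjugacy classes, hence 7 irreducibles. Sum of squared dims 1 + 1 + 1 + 1 + 4 + 4 + 4 = 16 = |G|. Linear characters come from the abelianisation; the 2-dimensional irreps have character r^k -> 2*cos(2*pi*j*k/8), reflections -> 0.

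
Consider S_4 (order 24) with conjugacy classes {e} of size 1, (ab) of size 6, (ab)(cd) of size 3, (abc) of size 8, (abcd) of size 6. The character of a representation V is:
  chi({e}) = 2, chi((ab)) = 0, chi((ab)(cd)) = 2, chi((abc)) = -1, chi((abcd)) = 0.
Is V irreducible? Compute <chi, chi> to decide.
Irreducible: <chi, chi> = 1.

Justification: <chi, chi> = (1/|G|) sum_C |C| * |chi(C)|^2 = (1/24)[1*|2|^2 + 6*|0|^2 + 3*|2|^2 + 8*|-1|^2 + 6*|0|^2]
  = (1/24)[(4) + (0) + (12) + (8) + (0)] = 24/24 = 1.
A character is irreducible iff <chi, chi> = 1, so this representation is irreducible.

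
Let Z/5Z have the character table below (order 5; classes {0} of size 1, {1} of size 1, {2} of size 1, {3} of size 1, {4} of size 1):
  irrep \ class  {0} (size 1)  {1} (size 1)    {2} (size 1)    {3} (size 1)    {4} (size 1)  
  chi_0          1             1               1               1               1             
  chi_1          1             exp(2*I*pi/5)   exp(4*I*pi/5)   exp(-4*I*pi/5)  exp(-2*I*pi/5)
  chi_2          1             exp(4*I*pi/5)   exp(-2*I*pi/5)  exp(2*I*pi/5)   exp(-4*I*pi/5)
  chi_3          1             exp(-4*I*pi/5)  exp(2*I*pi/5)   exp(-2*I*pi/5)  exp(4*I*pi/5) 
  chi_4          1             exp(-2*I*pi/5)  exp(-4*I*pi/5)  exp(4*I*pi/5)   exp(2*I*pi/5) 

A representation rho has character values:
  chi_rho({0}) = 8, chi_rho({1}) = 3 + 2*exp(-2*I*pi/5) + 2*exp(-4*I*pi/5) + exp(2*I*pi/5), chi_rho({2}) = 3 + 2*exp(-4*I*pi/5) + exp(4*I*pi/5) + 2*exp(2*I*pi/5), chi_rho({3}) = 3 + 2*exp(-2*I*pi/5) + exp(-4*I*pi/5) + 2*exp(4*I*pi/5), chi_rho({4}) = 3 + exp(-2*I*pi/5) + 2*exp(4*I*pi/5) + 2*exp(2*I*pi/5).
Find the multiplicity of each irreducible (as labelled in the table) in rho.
Multiplicities: chi_0: 3, chi_1: 1, chi_2: 0, chi_3: 2, chi_4: 2.

Argument: Use <chi_rho, chi> = (1/|G|) sum_C |C| * chi_rho(C) * conj(chi(C)) with |G| = 5 for each irreducible chi in the table:
  <chi_rho, chi_0> = (1/5)[1*(8)*conj(1) + 1*(3 + 2*exp(-2*I*pi/5) + 2*exp(-4*I*pi/5) + exp(2*I*pi/5))*conj(1) + 1*(3 + 2*exp(-4*I*pi/5) + exp(4*I*pi/5) + 2*exp(2*I*pi/5))*conj(1) + 1*(3 + 2*exp(-2*I*pi/5) + exp(-4*I*pi/5) + 2*exp(4*I*pi/5))*conj(1) + 1*(3 + exp(-2*I*pi/5) + 2*exp(4*I*pi/5) + 2*exp(2*I*pi/5))*conj(1)]
      = (1/5)[(8) + (3 + 2*exp(-2*I*pi/5) + 2*exp(-4*I*pi/5) + exp(2*I*pi/5)) + (3 + 2*exp(-4*I*pi/5) + exp(4*I*pi/5) + 2*exp(2*I*pi/5)) + (3 + 2*exp(-2*I*pi/5) + exp(-4*I*pi/5) + 2*exp(4*I*pi/5)) + (3 + exp(-2*I*pi/5) + 2*exp(4*I*pi/5) + 2*exp(2*I*pi/5))] = 15/5 = 3
  <chi_rho, chi_1> = (1/5)[1*(8)*conj(1) + 1*(3 + 2*exp(-2*I*pi/5) + 2*exp(-4*I*pi/5) + exp(2*I*pi/5))*conj(exp(2*I*pi/5)) + 1*(3 + 2*exp(-4*I*pi/5) + exp(4*I*pi/5) + 2*exp(2*I*pi/5))*conj(exp(4*I*pi/5)) + 1*(3 + 2*exp(-2*I*pi/5) + exp(-4*I*pi/5) + 2*exp(4*I*pi/5))*conj(exp(-4*I*pi/5)) + 1*(3 + exp(-2*I*pi/5) + 2*exp(4*I*pi/5) + 2*exp(2*I*pi/5))*conj(exp(-2*I*pi/5))]
      = (1/5)[(8) + (1 + 3*exp(-2*I*pi/5) + 2*exp(-4*I*pi/5) + 2*exp(4*I*pi/5)) + (1 + 2*exp(-2*I*pi/5) + 3*exp(-4*I*pi/5) + 2*exp(2*I*pi/5)) + (1 + 2*exp(-2*I*pi/5) + 3*exp(4*I*pi/5) + 2*exp(2*I*pi/5)) + (1 + 2*exp(-4*I*pi/5) + 2*exp(4*I*pi/5) + 3*exp(2*I*pi/5))] = 5/5 = 1
  <chi_rho, chi_2> = (1/5)[1*(8)*conj(1) + 1*(3 + 2*exp(-2*I*pi/5) + 2*exp(-4*I*pi/5) + exp(2*I*pi/5))*conj(exp(4*I*pi/5)) + 1*(3 + 2*exp(-4*I*pi/5) + exp(4*I*pi/5) + 2*exp(2*I*pi/5))*conj(exp(-2*I*pi/5)) + 1*(3 + 2*exp(-2*I*pi/5) + exp(-4*I*pi/5) + 2*exp(4*I*pi/5))*conj(exp(2*I*pi/5)) + 1*(3 + exp(-2*I*pi/5) + 2*exp(4*I*pi/5) + 2*exp(2*I*pi/5))*conj(exp(-4*I*pi/5))]
      = (1/5)[(8) + (3*exp(-4*I*pi/5) + exp(-2*I*pi/5) + 2*exp(4*I*pi/5) + 2*exp(2*I*pi/5)) + (2*exp(-2*I*pi/5) + exp(-4*I*pi/5) + 2*exp(4*I*pi/5) + 3*exp(2*I*pi/5)) + (3*exp(-2*I*pi/5) + 2*exp(-4*I*pi/5) + exp(4*I*pi/5) + 2*exp(2*I*pi/5)) + (2*exp(-2*I*pi/5) + 2*exp(-4*I*pi/5) + exp(2*I*pi/5) + 3*exp(4*I*pi/5))] = 0/5 = 0
  <chi_rho, chi_3> = (1/5)[1*(8)*conj(1) + 1*(3 + 2*exp(-2*I*pi/5) + 2*exp(-4*I*pi/5) + exp(2*I*pi/5))*conj(exp(-4*I*pi/5)) + 1*(3 + 2*exp(-4*I*pi/5) + exp(4*I*pi/5) + 2*exp(2*I*pi/5))*conj(exp(2*I*pi/5)) + 1*(3 + 2*exp(-2*I*pi/5) + exp(-4*I*pi/5) + 2*exp(4*I*pi/5))*conj(exp(-2*I*pi/5)) + 1*(3 + exp(-2*I*pi/5) + 2*exp(4*I*pi/5) + 2*exp(2*I*pi/5))*conj(exp(4*I*pi/5))]
      = (1/5)[(8) + (2 + exp(-4*I*pi/5) + 3*exp(4*I*pi/5) + 2*exp(2*I*pi/5)) + (2 + 3*exp(-2*I*pi/5) + exp(2*I*pi/5) + 2*exp(4*I*pi/5)) + (2 + 2*exp(-4*I*pi/5) + exp(-2*I*pi/5) + 3*exp(2*I*pi/5)) + (2 + 2*exp(-2*I*pi/5) + 3*exp(-4*I*pi/5) + exp(4*I*pi/5))] = 10/5 = 2
  <chi_rho, chi_4> = (1/5)[1*(8)*conj(1) + 1*(3 + 2*exp(-2*I*pi/5) + 2*exp(-4*I*pi/5) + exp(2*I*pi/5))*conj(exp(-2*I*pi/5)) + 1*(3 + 2*exp(-4*I*pi/5) + exp(4*I*pi/5) + 2*exp(2*I*pi/5))*conj(exp(-4*I*pi/5)) + 1*(3 + 2*exp(-2*I*pi/5) + exp(-4*I*pi/5) + 2*exp(4*I*pi/5))*conj(exp(4*I*pi/5)) + 1*(3 + exp(-2*I*pi/5) + 2*exp(4*I*pi/5) + 2*exp(2*I*pi/5))*conj(exp(2*I*pi/5))]
      = (1/5)[(8) + (2 + 2*exp(-2*I*pi/5) + exp(4*I*pi/5) + 3*exp(2*I*pi/5)) + (2 + 2*exp(-4*I*pi/5) + exp(-2*I*pi/5) + 3*exp(4*I*pi/5)) + (2 + 3*exp(-4*I*pi/5) + exp(2*I*pi/5) + 2*exp(4*I*pi/5)) + (2 + 3*exp(-2*I*pi/5) + exp(-4*I*pi/5) + 2*exp(2*I*pi/5))] = 10/5 = 2
(Exp terms are combined using exp(i*s)*conj(exp(i*t)) = exp(i*(s-t)), and sums of them are collapsed using the identity that for every m > 1 the m distinct m-th roots of unity sum to 0, e.g. 1 + exp(2*I*pi/3) + exp(-2*I*pi/3) = 0.)
Dimension check: dim(rho) = sum (mult * dim) = 3*1 + 1*1 + 0*1 + 2*1 + 2*1 = 8 = chi_rho(e) = 8.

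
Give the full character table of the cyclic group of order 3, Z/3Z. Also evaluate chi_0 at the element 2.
Character table of Z/3Z (irreps indexed chi_0,...,chi_2 with chi_k(m) = zeta_3^(k*m), zeta_3 = exp(2*pi*i/3)):
  irrep \ class  {0} (size 1)  {1} (size 1)    {2} (size 1)  
  chi_0          1             1               1             
  chi_1          1             exp(2*I*pi/3)   exp(-2*I*pi/3)
  chi_2          1             exp(-2*I*pi/3)  exp(2*I*pi/3) 

Spot check: chi_0(2) = zeta_3^(0*2) = zeta_3^0 = 1.

Solution. Z/3Z is abelian, so all 3 irreducible complex representations are 1-dimensional. They are given by chi_k(m) = zeta_3^(k*m) for k = 0,...,2. Row orthogonality: sum_m chi_k(m) conj(chi_l(m)) = 3 * [k = l].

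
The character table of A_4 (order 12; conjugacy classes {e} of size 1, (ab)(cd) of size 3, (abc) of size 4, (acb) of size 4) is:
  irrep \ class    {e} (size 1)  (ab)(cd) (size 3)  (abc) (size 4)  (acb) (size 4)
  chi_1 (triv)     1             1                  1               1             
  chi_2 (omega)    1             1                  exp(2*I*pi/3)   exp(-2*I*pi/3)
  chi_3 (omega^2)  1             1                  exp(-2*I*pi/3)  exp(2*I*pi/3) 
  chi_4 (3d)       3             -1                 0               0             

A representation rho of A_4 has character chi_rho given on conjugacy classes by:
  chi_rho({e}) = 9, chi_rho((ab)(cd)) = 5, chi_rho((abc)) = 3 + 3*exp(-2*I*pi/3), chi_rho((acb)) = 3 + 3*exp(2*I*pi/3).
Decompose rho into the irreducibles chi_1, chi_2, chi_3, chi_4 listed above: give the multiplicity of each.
Multiplicities: chi_1: 3, chi_2: 0, chi_3: 3, chi_4: 1.

Derivation: Use <chi_rho, chi> = (1/|G|) sum_C |C| * chi_rho(C) * conj(chi(C)) with |G| = 12 for each irreducible chi in the table:
  <chi_rho, chi_1> = (1/12)[1*(9)*conj(1) + 3*(5)*conj(1) + 4*(3 + 3*exp(-2*I*pi/3))*conj(1) + 4*(3 + 3*exp(2*I*pi/3))*conj(1)]
      = (1/12)[(9) + (15) + (12 + 12*exp(-2*I*pi/3)) + (12 + 12*exp(2*I*pi/3))] = 36/12 = 3
  <chi_rho, chi_2> = (1/12)[1*(9)*conj(1) + 3*(5)*conj(1) + 4*(3 + 3*exp(-2*I*pi/3))*conj(exp(2*I*pi/3)) + 4*(3 + 3*exp(2*I*pi/3))*conj(exp(-2*I*pi/3))]
      = (1/12)[(9) + (15) + (-12) + (-12)] = 0/12 = 0
  <chi_rho, chi_3> = (1/12)[1*(9)*conj(1) + 3*(5)*conj(1) + 4*(3 + 3*exp(-2*I*pi/3))*conj(exp(-2*I*pi/3)) + 4*(3 + 3*exp(2*I*pi/3))*conj(exp(2*I*pi/3))]
      = (1/12)[(9) + (15) + (12 + 12*exp(2*I*pi/3)) + (12 + 12*exp(-2*I*pi/3))] = 36/12 = 3
  <chi_rho, chi_4> = (1/12)[1*(9)*conj(3) + 3*(5)*conj(-1) + 4*(3 + 3*exp(-2*I*pi/3))*conj(0) + 4*(3 + 3*exp(2*I*pi/3))*conj(0)]
      = (1/12)[(27) + (-15) + (0) + (0)] = 12/12 = 1
(Exp terms are combined using exp(i*s)*conj(exp(i*t)) = exp(i*(s-t)), and sums of them are collapsed using the identity that for every m > 1 the m distinct m-th roots of unity sum to 0, e.g. 1 + exp(2*I*pi/3) + exp(-2*I*pi/3) = 0.)
Dimension check: dim(rho) = sum (mult * dim) = 3*1 + 0*1 + 3*1 + 1*3 = 9 = chi_rho(e) = 9.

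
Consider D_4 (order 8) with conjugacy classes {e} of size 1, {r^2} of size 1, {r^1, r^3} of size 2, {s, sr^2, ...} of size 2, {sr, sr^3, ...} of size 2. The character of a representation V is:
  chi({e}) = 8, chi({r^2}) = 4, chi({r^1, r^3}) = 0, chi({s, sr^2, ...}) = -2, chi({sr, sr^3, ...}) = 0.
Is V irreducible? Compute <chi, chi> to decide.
Not irreducible (reducible): <chi, chi> = 11 > 1.

<chi, chi> = (1/|G|) sum_C |C| * |chi(C)|^2 = (1/8)[1*|8|^2 + 1*|4|^2 + 2*|0|^2 + 2*|-2|^2 + 2*|0|^2]
  = (1/8)[(64) + (16) + (0) + (8) + (0)] = 88/8 = 11.
A character is irreducible iff <chi, chi> = 1, so this representation is reducible.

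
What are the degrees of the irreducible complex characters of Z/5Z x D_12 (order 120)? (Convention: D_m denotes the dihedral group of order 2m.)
Dimensions: 1, 1, 1, 1, 1, 1, 1, 1, 1, 1, 1, 1, 1, 1, 1, 1, 1, 1, 1, 1, 2, 2, 2, 2, 2, 2, 2, 2, 2, 2, 2, 2, 2, 2, 2, 2, 2, 2, 2, 2, 2, 2, 2, 2, 2

Argument: There are 45 irreducibles (= number of conjugacy classes). Their dimensions d_i satisfy sum d_i^2 = |G| = 120: 1 + 1 + 1 + 1 + 1 + 1 + 1 + 1 + 1 + 1 + 1 + 1 + 1 + 1 + 1 + 1 + 1 + 1 + 1 + 1 + 4 + 4 + 4 + 4 + 4 + 4 + 4 + 4 + 4 + 4 + 4 + 4 + 4 + 4 + 4 + 4 + 4 + 4 + 4 + 4 + 4 + 4 + 4 + 4 + 4 = 120. (For the product with Z/5Z: each of the 5 1-dim characters of Z/5Z tensors with each irrep of D_12, giving 5 copies of each D_12-dimension.)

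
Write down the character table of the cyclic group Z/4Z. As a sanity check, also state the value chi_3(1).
Character table of Z/4Z (irreps indexed chi_0,...,chi_3 with chi_k(m) = zeta_4^(k*m), zeta_4 = exp(2*pi*i/4)):
  irrep \ class  {0} (size 1)  {1} (size 1)  {2} (size 1)  {3} (size 1)
  chi_0          1             1             1             1           
  chi_1          1             I             -1            -I          
  chi_2          1             -1            1             -1          
  chi_3          1             -I            -1            I           

Spot check: chi_3(1) = zeta_4^(3*1) = zeta_4^3 = -I.

Explanation: Z/4Z is abelian, so all 4 irreducible complex representations are 1-dimensional. They are given by chi_k(m) = zeta_4^(k*m) for k = 0,...,3. Row orthogonality: sum_m chi_k(m) conj(chi_l(m)) = 4 * [k = l].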